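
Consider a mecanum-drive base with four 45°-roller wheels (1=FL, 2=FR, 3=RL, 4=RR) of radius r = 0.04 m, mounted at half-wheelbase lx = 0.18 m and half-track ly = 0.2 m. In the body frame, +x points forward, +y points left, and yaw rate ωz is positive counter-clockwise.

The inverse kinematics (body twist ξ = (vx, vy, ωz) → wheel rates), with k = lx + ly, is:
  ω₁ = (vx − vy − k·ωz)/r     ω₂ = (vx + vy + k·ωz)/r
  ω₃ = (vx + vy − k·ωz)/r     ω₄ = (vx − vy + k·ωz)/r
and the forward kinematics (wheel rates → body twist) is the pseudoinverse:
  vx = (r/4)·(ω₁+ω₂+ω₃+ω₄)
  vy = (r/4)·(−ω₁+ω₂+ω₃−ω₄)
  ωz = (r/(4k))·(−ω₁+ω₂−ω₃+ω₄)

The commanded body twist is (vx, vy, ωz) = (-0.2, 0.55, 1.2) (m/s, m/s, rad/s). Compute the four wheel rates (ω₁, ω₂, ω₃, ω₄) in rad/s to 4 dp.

k = lx + ly = 0.18 + 0.2 = 0.3800;  k·ωz = 0.3800·1.2 = 0.4560
ω₁ (FL) = (vx − vy − k·ωz)/r = -1.2060/0.04 = -30.1500
ω₂ (FR) = (vx + vy + k·ωz)/r = 0.8060/0.04 = 20.1500
ω₃ (RL) = (vx + vy − k·ωz)/r = -0.1060/0.04 = -2.6500
ω₄ (RR) = (vx − vy + k·ωz)/r = -0.2940/0.04 = -7.3500

(-30.1500, 20.1500, -2.6500, -7.3500)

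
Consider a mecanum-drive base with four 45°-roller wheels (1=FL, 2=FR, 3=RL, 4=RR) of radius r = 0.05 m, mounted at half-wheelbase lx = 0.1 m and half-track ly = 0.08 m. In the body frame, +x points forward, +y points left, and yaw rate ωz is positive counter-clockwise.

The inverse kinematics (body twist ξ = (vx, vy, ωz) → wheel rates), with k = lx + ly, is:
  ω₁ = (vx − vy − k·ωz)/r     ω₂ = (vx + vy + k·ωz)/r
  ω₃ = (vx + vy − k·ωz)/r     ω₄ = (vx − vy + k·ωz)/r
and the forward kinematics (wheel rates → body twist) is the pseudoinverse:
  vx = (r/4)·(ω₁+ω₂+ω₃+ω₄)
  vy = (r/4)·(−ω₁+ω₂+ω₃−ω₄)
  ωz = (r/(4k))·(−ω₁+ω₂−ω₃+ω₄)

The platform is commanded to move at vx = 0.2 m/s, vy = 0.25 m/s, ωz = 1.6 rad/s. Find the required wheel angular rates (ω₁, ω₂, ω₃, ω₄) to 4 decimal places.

k = lx + ly = 0.1 + 0.08 = 0.1800;  k·ωz = 0.1800·1.6 = 0.2880
ω₁ (FL) = (vx − vy − k·ωz)/r = -0.3380/0.05 = -6.7600
ω₂ (FR) = (vx + vy + k·ωz)/r = 0.7380/0.05 = 14.7600
ω₃ (RL) = (vx + vy − k·ωz)/r = 0.1620/0.05 = 3.2400
ω₄ (RR) = (vx − vy + k·ωz)/r = 0.2380/0.05 = 4.7600

(-6.7600, 14.7600, 3.2400, 4.7600)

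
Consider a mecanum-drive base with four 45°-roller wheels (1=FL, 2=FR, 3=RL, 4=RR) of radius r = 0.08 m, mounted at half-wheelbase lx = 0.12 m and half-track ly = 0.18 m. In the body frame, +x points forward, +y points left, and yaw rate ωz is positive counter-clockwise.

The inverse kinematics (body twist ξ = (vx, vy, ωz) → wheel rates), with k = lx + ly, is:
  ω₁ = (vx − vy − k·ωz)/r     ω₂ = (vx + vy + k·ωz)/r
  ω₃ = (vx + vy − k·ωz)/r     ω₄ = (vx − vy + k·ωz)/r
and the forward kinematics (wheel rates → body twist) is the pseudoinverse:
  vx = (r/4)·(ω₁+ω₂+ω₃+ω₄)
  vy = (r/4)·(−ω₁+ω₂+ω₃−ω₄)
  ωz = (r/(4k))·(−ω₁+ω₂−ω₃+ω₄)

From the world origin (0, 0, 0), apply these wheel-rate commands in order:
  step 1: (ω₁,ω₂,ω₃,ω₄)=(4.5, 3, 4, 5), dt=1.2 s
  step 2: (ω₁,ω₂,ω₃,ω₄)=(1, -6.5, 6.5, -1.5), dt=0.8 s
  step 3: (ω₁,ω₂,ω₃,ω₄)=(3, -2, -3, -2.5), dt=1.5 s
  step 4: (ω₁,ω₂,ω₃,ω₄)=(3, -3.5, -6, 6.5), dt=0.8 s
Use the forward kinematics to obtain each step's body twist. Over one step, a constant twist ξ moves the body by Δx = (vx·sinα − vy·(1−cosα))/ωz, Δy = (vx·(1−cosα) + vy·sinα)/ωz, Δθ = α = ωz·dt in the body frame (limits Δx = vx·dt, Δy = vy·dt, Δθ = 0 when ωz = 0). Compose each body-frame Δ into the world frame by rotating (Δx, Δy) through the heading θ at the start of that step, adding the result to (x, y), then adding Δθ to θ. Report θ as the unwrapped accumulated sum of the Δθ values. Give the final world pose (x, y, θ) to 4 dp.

(-0.0929, -0.1360, -0.9967)

step 1: ξ=(vx,vy,ωz)=(0.3300, -0.0500, -0.0333), dt=1.2 → body Δ=(0.3947, -0.0679, -0.0400) → world pose (0.3947, -0.0679, -0.0400)
step 2: ξ=(vx,vy,ωz)=(-0.0100, 0.0100, -1.0333), dt=0.8 → body Δ=(-0.0040, 0.0102, -0.8267) → world pose (0.3911, -0.0575, -0.8667)
step 3: ξ=(vx,vy,ωz)=(-0.0900, -0.1100, -0.3000), dt=1.5 → body Δ=(-0.1670, -0.1296, -0.4500) → world pose (0.1842, -0.0141, -1.3167)
step 4: ξ=(vx,vy,ωz)=(0.0000, -0.3800, 0.4000), dt=0.8 → body Δ=(0.0482, -0.2988, 0.3200) → world pose (-0.0929, -0.1360, -0.9967)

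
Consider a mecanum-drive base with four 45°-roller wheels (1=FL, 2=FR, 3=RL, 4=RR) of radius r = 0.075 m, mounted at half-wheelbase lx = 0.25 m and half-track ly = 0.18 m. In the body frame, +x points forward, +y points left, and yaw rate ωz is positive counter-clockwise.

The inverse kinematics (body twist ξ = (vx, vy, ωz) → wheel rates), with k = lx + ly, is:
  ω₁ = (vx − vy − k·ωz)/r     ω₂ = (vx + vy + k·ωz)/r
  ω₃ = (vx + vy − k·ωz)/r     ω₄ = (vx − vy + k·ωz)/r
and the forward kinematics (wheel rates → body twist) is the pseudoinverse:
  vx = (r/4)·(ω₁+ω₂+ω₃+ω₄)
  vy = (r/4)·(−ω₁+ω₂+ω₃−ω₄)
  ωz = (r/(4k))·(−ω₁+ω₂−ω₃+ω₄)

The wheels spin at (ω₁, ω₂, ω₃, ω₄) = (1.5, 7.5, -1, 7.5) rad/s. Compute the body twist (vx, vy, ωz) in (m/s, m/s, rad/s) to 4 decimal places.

(0.2906, -0.0469, 0.6323)

k = lx + ly = 0.25 + 0.18 = 0.4300
ω₁+ω₂+ω₃+ω₄ = 15.5000  →  vx = (0.075/4)·15.5000 = 0.2906
−ω₁+ω₂+ω₃−ω₄ = -2.5000  →  vy = (0.075/4)·-2.5000 = -0.0469
−ω₁+ω₂−ω₃+ω₄ = 14.5000  →  ωz = (0.075/1.7200)·14.5000 = 0.6323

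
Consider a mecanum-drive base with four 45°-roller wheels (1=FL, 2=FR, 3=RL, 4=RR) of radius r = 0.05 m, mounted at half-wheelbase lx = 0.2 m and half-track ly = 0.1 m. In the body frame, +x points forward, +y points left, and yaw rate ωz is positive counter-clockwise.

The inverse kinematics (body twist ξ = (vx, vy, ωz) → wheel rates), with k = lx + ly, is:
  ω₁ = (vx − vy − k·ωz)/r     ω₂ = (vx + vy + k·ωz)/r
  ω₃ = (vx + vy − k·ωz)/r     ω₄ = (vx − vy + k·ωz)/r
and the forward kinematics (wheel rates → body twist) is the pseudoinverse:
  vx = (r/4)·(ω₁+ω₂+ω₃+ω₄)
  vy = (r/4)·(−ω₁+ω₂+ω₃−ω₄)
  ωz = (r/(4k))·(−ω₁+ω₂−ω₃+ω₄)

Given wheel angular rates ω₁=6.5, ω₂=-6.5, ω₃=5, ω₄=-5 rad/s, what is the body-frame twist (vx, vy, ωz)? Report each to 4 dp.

k = lx + ly = 0.2 + 0.1 = 0.3000
ω₁+ω₂+ω₃+ω₄ = 0.0000  →  vx = (0.05/4)·0.0000 = 0.0000
−ω₁+ω₂+ω₃−ω₄ = -3.0000  →  vy = (0.05/4)·-3.0000 = -0.0375
−ω₁+ω₂−ω₃+ω₄ = -23.0000  →  ωz = (0.05/1.2000)·-23.0000 = -0.9583

(0.0000, -0.0375, -0.9583)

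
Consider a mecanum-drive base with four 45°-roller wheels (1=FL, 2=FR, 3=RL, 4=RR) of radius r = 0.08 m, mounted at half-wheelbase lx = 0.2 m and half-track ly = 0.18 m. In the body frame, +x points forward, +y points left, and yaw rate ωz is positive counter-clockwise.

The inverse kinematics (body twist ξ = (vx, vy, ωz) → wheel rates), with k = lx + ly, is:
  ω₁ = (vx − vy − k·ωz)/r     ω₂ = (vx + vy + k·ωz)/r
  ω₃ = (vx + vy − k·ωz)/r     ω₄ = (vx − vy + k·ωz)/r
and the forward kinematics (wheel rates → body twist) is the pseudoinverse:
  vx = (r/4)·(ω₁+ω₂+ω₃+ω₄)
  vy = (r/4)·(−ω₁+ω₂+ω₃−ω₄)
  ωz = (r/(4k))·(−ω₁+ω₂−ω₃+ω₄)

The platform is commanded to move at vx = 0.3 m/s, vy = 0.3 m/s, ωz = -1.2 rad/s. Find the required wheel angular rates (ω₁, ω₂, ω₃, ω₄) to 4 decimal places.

(5.7000, 1.8000, 13.2000, -5.7000)

k = lx + ly = 0.2 + 0.18 = 0.3800;  k·ωz = 0.3800·-1.2 = -0.4560
ω₁ (FL) = (vx − vy − k·ωz)/r = 0.4560/0.08 = 5.7000
ω₂ (FR) = (vx + vy + k·ωz)/r = 0.1440/0.08 = 1.8000
ω₃ (RL) = (vx + vy − k·ωz)/r = 1.0560/0.08 = 13.2000
ω₄ (RR) = (vx − vy + k·ωz)/r = -0.4560/0.08 = -5.7000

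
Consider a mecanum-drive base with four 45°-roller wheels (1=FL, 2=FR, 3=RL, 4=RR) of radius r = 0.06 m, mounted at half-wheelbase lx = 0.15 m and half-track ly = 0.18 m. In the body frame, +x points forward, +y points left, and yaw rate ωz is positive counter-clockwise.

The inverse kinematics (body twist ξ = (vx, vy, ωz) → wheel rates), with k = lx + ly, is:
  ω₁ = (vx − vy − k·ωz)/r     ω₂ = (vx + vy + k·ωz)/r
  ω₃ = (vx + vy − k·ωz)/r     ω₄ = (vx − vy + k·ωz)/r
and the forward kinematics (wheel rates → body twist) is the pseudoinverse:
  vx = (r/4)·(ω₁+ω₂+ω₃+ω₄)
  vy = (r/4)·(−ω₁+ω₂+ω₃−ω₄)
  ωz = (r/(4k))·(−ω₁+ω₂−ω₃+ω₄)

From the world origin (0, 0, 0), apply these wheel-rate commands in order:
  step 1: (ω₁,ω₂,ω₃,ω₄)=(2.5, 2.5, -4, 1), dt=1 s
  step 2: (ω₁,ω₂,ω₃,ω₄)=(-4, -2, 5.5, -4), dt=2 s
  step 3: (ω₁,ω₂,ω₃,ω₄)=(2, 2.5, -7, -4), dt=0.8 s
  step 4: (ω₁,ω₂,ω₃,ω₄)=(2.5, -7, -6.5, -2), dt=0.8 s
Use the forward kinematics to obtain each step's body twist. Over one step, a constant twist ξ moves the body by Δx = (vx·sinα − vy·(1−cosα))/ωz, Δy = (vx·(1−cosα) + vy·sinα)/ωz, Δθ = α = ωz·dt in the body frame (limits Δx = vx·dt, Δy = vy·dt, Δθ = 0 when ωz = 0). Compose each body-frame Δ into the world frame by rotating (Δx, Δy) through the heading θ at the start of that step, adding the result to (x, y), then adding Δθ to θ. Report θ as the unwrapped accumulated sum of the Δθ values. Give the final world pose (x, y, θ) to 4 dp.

step 1: ξ=(vx,vy,ωz)=(0.0300, -0.0750, 0.2273), dt=1.0 → body Δ=(0.0382, -0.0710, 0.2273) → world pose (0.0382, -0.0710, 0.2273)
step 2: ξ=(vx,vy,ωz)=(-0.0675, 0.1725, -0.3409), dt=2.0 → body Δ=(-0.0117, 0.3632, -0.6818) → world pose (-0.0550, 0.2802, -0.4545)
step 3: ξ=(vx,vy,ωz)=(-0.0975, -0.0375, 0.1591), dt=0.8 → body Δ=(-0.0759, -0.0349, 0.1273) → world pose (-0.1384, 0.2822, -0.3273)
step 4: ξ=(vx,vy,ωz)=(-0.1950, -0.2100, -0.2273), dt=0.8 → body Δ=(-0.1704, -0.1529, -0.1818) → world pose (-0.3489, 0.1922, -0.5091)

(-0.3489, 0.1922, -0.5091)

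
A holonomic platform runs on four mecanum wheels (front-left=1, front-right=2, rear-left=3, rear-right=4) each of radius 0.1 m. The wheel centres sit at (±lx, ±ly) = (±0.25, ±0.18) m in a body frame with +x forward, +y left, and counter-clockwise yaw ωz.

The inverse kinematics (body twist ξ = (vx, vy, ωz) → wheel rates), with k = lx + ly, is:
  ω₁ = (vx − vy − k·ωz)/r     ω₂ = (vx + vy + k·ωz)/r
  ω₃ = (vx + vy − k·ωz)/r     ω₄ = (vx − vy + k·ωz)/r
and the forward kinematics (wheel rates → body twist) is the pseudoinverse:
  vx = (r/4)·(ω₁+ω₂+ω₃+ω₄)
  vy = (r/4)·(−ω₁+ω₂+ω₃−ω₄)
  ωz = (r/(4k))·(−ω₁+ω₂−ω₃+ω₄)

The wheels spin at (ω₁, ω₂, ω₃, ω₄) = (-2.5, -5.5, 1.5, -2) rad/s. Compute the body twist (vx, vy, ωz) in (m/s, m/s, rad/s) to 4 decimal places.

k = lx + ly = 0.25 + 0.18 = 0.4300
ω₁+ω₂+ω₃+ω₄ = -8.5000  →  vx = (0.1/4)·-8.5000 = -0.2125
−ω₁+ω₂+ω₃−ω₄ = 0.5000  →  vy = (0.1/4)·0.5000 = 0.0125
−ω₁+ω₂−ω₃+ω₄ = -6.5000  →  ωz = (0.1/1.7200)·-6.5000 = -0.3779

(-0.2125, 0.0125, -0.3779)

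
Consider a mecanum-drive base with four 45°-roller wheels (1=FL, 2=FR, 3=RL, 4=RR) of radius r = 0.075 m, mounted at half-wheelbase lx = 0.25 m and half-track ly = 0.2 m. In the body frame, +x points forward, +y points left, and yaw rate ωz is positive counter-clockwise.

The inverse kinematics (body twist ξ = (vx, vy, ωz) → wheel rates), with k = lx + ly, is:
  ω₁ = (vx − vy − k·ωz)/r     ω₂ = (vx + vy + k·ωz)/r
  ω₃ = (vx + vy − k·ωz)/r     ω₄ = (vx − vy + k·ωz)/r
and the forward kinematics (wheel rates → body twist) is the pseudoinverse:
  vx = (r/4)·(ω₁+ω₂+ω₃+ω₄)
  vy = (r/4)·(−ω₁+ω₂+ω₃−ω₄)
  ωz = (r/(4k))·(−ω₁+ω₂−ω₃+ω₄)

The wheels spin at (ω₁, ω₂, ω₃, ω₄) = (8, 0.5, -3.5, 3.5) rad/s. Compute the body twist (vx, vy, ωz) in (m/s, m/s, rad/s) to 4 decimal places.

k = lx + ly = 0.25 + 0.2 = 0.4500
ω₁+ω₂+ω₃+ω₄ = 8.5000  →  vx = (0.075/4)·8.5000 = 0.1594
−ω₁+ω₂+ω₃−ω₄ = -14.5000  →  vy = (0.075/4)·-14.5000 = -0.2719
−ω₁+ω₂−ω₃+ω₄ = -0.5000  →  ωz = (0.075/1.8000)·-0.5000 = -0.0208

(0.1594, -0.2719, -0.0208)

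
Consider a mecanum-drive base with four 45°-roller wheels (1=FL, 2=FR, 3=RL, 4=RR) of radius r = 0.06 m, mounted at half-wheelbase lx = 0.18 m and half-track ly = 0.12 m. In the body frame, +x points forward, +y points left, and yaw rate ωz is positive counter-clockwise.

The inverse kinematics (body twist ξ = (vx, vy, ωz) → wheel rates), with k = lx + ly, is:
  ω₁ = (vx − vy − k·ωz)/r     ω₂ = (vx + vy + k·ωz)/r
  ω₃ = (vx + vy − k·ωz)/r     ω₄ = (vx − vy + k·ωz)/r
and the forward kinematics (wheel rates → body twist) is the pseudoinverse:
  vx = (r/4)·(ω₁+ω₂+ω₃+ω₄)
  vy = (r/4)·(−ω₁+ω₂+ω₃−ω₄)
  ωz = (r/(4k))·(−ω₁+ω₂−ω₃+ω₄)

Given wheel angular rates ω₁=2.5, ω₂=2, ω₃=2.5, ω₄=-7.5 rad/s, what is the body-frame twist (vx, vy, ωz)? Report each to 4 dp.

k = lx + ly = 0.18 + 0.12 = 0.3000
ω₁+ω₂+ω₃+ω₄ = -0.5000  →  vx = (0.06/4)·-0.5000 = -0.0075
−ω₁+ω₂+ω₃−ω₄ = 9.5000  →  vy = (0.06/4)·9.5000 = 0.1425
−ω₁+ω₂−ω₃+ω₄ = -10.5000  →  ωz = (0.06/1.2000)·-10.5000 = -0.5250

(-0.0075, 0.1425, -0.5250)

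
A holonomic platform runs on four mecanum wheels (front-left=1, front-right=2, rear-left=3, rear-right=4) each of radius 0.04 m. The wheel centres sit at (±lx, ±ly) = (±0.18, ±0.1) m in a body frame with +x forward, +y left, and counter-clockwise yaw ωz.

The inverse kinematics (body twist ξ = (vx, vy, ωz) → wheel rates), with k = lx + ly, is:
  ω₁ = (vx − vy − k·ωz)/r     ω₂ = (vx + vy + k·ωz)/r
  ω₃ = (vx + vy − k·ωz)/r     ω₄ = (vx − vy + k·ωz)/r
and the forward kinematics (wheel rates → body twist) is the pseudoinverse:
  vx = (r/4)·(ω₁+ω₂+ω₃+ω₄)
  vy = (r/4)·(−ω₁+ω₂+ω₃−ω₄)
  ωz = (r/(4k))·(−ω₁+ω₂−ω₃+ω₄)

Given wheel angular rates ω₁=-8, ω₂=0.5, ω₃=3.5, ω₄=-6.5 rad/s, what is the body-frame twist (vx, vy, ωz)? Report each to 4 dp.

(-0.1050, 0.1850, -0.0536)

k = lx + ly = 0.18 + 0.1 = 0.2800
ω₁+ω₂+ω₃+ω₄ = -10.5000  →  vx = (0.04/4)·-10.5000 = -0.1050
−ω₁+ω₂+ω₃−ω₄ = 18.5000  →  vy = (0.04/4)·18.5000 = 0.1850
−ω₁+ω₂−ω₃+ω₄ = -1.5000  →  ωz = (0.04/1.1200)·-1.5000 = -0.0536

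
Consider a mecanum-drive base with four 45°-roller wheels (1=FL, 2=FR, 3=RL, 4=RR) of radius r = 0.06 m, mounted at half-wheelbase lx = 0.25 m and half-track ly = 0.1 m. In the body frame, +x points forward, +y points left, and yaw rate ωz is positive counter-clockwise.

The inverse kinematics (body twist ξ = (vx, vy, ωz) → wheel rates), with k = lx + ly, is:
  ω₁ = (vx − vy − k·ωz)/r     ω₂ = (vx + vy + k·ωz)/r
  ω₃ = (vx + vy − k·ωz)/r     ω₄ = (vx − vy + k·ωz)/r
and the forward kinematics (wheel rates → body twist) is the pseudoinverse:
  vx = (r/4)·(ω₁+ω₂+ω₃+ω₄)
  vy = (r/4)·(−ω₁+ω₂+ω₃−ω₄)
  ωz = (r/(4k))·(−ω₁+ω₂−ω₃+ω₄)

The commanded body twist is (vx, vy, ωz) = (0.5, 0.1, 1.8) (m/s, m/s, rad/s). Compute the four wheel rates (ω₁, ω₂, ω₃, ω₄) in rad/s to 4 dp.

(-3.8333, 20.5000, -0.5000, 17.1667)

k = lx + ly = 0.25 + 0.1 = 0.3500;  k·ωz = 0.3500·1.8 = 0.6300
ω₁ (FL) = (vx − vy − k·ωz)/r = -0.2300/0.06 = -3.8333
ω₂ (FR) = (vx + vy + k·ωz)/r = 1.2300/0.06 = 20.5000
ω₃ (RL) = (vx + vy − k·ωz)/r = -0.0300/0.06 = -0.5000
ω₄ (RR) = (vx − vy + k·ωz)/r = 1.0300/0.06 = 17.1667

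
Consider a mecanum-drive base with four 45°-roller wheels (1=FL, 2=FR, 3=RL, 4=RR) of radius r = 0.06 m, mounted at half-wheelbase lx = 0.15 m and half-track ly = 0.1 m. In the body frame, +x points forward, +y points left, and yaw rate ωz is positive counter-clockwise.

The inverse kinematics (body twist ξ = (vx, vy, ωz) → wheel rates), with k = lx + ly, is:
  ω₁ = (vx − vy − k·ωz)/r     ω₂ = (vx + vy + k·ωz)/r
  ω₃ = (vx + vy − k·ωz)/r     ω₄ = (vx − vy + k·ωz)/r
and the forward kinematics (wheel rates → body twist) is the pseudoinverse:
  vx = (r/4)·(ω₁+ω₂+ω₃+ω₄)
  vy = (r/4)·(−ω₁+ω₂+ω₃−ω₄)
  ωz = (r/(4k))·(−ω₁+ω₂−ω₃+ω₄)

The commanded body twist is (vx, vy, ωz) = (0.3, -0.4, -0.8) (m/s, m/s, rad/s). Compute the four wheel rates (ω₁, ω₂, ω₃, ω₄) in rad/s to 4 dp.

(15.0000, -5.0000, 1.6667, 8.3333)

k = lx + ly = 0.15 + 0.1 = 0.2500;  k·ωz = 0.2500·-0.8 = -0.2000
ω₁ (FL) = (vx − vy − k·ωz)/r = 0.9000/0.06 = 15.0000
ω₂ (FR) = (vx + vy + k·ωz)/r = -0.3000/0.06 = -5.0000
ω₃ (RL) = (vx + vy − k·ωz)/r = 0.1000/0.06 = 1.6667
ω₄ (RR) = (vx − vy + k·ωz)/r = 0.5000/0.06 = 8.3333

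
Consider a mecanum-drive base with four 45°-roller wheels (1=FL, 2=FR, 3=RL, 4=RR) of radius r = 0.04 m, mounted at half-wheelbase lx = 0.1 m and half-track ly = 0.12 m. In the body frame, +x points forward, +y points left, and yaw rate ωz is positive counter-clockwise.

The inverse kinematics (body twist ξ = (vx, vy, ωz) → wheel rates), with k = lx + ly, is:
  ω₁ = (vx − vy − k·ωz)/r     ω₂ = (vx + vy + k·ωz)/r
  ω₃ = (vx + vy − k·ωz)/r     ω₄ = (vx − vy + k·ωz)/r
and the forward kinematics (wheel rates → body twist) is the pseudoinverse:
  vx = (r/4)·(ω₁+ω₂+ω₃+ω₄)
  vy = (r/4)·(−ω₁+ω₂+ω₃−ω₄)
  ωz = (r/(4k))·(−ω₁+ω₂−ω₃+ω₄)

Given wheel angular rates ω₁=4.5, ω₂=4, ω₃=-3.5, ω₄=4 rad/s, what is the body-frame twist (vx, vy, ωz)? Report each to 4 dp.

(0.0900, -0.0800, 0.3182)

k = lx + ly = 0.1 + 0.12 = 0.2200
ω₁+ω₂+ω₃+ω₄ = 9.0000  →  vx = (0.04/4)·9.0000 = 0.0900
−ω₁+ω₂+ω₃−ω₄ = -8.0000  →  vy = (0.04/4)·-8.0000 = -0.0800
−ω₁+ω₂−ω₃+ω₄ = 7.0000  →  ωz = (0.04/0.8800)·7.0000 = 0.3182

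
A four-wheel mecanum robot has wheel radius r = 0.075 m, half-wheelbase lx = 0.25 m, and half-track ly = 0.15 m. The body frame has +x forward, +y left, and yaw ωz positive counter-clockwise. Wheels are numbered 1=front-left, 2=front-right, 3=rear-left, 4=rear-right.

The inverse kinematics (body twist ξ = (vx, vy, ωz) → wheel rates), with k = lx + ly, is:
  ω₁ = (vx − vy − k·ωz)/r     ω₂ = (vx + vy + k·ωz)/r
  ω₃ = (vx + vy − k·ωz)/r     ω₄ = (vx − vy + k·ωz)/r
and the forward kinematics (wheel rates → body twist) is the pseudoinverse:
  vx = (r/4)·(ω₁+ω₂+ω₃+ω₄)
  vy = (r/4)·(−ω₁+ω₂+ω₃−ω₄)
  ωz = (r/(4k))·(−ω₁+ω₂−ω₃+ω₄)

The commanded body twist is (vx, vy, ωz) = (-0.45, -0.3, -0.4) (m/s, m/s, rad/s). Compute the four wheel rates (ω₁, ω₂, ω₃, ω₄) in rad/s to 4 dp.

k = lx + ly = 0.25 + 0.15 = 0.4000;  k·ωz = 0.4000·-0.4 = -0.1600
ω₁ (FL) = (vx − vy − k·ωz)/r = 0.0100/0.075 = 0.1333
ω₂ (FR) = (vx + vy + k·ωz)/r = -0.9100/0.075 = -12.1333
ω₃ (RL) = (vx + vy − k·ωz)/r = -0.5900/0.075 = -7.8667
ω₄ (RR) = (vx − vy + k·ωz)/r = -0.3100/0.075 = -4.1333

(0.1333, -12.1333, -7.8667, -4.1333)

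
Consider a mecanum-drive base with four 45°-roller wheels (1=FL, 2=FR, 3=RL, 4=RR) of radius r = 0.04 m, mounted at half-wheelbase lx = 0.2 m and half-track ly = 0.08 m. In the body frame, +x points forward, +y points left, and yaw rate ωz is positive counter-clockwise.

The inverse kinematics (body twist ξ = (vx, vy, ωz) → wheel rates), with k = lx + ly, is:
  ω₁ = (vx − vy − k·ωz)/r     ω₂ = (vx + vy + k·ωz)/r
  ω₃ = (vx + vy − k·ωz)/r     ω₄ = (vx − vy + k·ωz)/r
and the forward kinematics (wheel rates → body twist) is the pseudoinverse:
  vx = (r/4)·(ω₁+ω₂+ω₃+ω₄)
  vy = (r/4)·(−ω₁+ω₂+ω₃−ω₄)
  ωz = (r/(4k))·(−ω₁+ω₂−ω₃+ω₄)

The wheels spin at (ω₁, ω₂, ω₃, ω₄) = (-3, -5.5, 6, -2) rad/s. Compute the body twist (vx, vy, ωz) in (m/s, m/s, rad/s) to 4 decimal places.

k = lx + ly = 0.2 + 0.08 = 0.2800
ω₁+ω₂+ω₃+ω₄ = -4.5000  →  vx = (0.04/4)·-4.5000 = -0.0450
−ω₁+ω₂+ω₃−ω₄ = 5.5000  →  vy = (0.04/4)·5.5000 = 0.0550
−ω₁+ω₂−ω₃+ω₄ = -10.5000  →  ωz = (0.04/1.1200)·-10.5000 = -0.3750

(-0.0450, 0.0550, -0.3750)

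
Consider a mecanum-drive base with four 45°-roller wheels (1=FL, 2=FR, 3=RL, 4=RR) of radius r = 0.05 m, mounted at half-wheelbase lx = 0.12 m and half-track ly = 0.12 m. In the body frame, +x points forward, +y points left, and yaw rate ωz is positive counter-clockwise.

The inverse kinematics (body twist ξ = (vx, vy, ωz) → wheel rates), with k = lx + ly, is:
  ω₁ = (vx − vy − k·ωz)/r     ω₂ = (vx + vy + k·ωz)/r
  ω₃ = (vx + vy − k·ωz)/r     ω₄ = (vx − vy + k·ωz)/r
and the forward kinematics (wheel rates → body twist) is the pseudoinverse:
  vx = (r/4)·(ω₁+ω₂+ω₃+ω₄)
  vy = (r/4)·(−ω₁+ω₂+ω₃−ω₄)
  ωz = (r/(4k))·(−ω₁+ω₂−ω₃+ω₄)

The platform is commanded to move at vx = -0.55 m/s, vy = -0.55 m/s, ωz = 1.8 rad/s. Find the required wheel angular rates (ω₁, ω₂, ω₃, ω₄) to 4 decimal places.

k = lx + ly = 0.12 + 0.12 = 0.2400;  k·ωz = 0.2400·1.8 = 0.4320
ω₁ (FL) = (vx − vy − k·ωz)/r = -0.4320/0.05 = -8.6400
ω₂ (FR) = (vx + vy + k·ωz)/r = -0.6680/0.05 = -13.3600
ω₃ (RL) = (vx + vy − k·ωz)/r = -1.5320/0.05 = -30.6400
ω₄ (RR) = (vx − vy + k·ωz)/r = 0.4320/0.05 = 8.6400

(-8.6400, -13.3600, -30.6400, 8.6400)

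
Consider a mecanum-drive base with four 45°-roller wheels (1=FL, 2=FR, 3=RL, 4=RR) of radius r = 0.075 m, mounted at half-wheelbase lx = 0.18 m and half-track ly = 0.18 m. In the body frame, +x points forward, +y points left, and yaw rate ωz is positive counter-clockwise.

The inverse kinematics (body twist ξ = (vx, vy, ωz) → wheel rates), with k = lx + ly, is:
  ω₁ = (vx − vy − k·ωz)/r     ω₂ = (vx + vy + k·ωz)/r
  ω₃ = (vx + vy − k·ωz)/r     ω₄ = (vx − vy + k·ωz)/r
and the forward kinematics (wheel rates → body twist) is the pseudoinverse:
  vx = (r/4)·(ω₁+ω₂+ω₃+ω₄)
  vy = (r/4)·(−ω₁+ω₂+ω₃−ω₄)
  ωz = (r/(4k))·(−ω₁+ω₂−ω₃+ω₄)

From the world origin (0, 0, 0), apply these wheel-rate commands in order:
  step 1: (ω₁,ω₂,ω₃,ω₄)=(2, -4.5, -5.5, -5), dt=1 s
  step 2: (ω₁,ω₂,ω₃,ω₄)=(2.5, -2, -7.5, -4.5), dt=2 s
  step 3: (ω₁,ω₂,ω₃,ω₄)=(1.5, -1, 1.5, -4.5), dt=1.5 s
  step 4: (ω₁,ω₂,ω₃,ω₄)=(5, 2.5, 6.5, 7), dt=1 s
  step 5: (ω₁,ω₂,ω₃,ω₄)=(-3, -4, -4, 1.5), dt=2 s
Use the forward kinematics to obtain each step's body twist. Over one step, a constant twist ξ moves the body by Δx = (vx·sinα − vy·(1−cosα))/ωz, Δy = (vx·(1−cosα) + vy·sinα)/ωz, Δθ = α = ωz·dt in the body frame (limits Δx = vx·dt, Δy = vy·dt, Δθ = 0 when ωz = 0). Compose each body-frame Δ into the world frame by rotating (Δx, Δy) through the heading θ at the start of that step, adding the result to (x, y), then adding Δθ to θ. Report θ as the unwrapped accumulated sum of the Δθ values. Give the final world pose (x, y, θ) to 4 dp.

step 1: ξ=(vx,vy,ωz)=(-0.2437, -0.1312, -0.3125), dt=1.0 → body Δ=(-0.2601, -0.0913, -0.3125) → world pose (-0.2601, -0.0913, -0.3125)
step 2: ξ=(vx,vy,ωz)=(-0.2156, -0.1406, -0.0781), dt=2.0 → body Δ=(-0.4514, -0.2465, -0.1563) → world pose (-0.7655, -0.1871, -0.4688)
step 3: ξ=(vx,vy,ωz)=(-0.0469, 0.0656, -0.4427), dt=1.5 → body Δ=(-0.0338, 0.1139, -0.6641) → world pose (-0.7442, -0.0703, -1.1328)
step 4: ξ=(vx,vy,ωz)=(0.3937, -0.0563, -0.1042), dt=1.0 → body Δ=(0.3901, -0.0766, -0.1042) → world pose (-0.6481, -0.4561, -1.2370)
step 5: ξ=(vx,vy,ωz)=(-0.1781, -0.1219, 0.2344), dt=2.0 → body Δ=(-0.2873, -0.3169, 0.4688) → world pose (-1.0416, -0.2885, -0.7682)

(-1.0416, -0.2885, -0.7682)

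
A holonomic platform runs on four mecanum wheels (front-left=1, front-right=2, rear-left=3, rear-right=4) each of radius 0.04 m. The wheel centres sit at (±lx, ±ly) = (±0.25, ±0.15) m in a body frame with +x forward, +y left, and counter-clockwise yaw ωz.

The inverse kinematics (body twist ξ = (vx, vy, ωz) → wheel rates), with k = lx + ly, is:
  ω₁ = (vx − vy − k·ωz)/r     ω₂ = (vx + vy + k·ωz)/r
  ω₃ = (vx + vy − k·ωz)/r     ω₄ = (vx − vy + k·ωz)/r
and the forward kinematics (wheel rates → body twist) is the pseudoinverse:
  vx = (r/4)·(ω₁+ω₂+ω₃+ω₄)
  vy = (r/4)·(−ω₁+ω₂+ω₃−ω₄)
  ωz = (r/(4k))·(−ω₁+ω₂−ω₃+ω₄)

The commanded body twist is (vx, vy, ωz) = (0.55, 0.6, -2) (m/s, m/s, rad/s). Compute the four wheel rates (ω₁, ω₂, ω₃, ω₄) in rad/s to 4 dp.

k = lx + ly = 0.25 + 0.15 = 0.4000;  k·ωz = 0.4000·-2 = -0.8000
ω₁ (FL) = (vx − vy − k·ωz)/r = 0.7500/0.04 = 18.7500
ω₂ (FR) = (vx + vy + k·ωz)/r = 0.3500/0.04 = 8.7500
ω₃ (RL) = (vx + vy − k·ωz)/r = 1.9500/0.04 = 48.7500
ω₄ (RR) = (vx − vy + k·ωz)/r = -0.8500/0.04 = -21.2500

(18.7500, 8.7500, 48.7500, -21.2500)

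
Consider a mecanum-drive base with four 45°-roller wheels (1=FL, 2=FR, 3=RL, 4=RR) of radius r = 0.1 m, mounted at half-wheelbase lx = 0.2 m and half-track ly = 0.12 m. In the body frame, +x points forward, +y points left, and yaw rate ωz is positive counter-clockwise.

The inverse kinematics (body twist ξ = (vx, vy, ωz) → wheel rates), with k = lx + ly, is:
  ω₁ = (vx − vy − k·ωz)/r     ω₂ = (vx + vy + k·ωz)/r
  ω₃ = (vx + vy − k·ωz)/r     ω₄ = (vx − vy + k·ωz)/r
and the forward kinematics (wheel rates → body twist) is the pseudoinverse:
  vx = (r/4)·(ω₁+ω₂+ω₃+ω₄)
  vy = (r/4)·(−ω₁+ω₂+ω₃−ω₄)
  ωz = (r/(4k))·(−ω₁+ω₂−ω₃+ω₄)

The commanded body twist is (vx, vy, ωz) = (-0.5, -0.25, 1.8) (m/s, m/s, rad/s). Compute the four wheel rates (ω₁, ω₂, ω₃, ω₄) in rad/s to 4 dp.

k = lx + ly = 0.2 + 0.12 = 0.3200;  k·ωz = 0.3200·1.8 = 0.5760
ω₁ (FL) = (vx − vy − k·ωz)/r = -0.8260/0.1 = -8.2600
ω₂ (FR) = (vx + vy + k·ωz)/r = -0.1740/0.1 = -1.7400
ω₃ (RL) = (vx + vy − k·ωz)/r = -1.3260/0.1 = -13.2600
ω₄ (RR) = (vx − vy + k·ωz)/r = 0.3260/0.1 = 3.2600

(-8.2600, -1.7400, -13.2600, 3.2600)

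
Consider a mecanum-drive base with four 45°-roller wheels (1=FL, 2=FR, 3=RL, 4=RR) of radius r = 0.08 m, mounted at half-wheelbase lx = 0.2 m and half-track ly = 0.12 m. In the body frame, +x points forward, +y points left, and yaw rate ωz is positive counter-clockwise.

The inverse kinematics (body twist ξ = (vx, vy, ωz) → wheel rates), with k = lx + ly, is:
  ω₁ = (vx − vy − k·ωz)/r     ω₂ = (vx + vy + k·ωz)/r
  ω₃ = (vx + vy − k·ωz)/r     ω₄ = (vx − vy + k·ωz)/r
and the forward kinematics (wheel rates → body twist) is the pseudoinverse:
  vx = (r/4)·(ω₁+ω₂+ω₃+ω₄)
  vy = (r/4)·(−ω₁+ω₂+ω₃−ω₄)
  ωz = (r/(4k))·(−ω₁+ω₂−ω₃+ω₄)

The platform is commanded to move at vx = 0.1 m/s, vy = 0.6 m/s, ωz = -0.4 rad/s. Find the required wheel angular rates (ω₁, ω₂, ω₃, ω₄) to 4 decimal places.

(-4.6500, 7.1500, 10.3500, -7.8500)

k = lx + ly = 0.2 + 0.12 = 0.3200;  k·ωz = 0.3200·-0.4 = -0.1280
ω₁ (FL) = (vx − vy − k·ωz)/r = -0.3720/0.08 = -4.6500
ω₂ (FR) = (vx + vy + k·ωz)/r = 0.5720/0.08 = 7.1500
ω₃ (RL) = (vx + vy − k·ωz)/r = 0.8280/0.08 = 10.3500
ω₄ (RR) = (vx − vy + k·ωz)/r = -0.6280/0.08 = -7.8500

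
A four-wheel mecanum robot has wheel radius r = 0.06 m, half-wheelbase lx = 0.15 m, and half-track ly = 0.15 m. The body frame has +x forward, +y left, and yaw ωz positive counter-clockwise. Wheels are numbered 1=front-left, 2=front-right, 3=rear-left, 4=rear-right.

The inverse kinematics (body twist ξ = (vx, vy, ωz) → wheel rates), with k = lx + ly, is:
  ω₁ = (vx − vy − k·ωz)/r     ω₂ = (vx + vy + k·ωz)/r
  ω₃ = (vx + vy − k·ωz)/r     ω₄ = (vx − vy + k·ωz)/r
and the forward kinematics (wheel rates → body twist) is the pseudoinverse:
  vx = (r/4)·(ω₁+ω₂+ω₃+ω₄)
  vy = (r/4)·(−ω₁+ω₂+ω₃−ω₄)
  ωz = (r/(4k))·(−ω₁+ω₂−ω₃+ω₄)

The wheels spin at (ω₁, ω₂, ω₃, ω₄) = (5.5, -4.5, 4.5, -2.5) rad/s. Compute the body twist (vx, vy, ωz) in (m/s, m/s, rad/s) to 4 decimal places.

(0.0450, -0.0450, -0.8500)

k = lx + ly = 0.15 + 0.15 = 0.3000
ω₁+ω₂+ω₃+ω₄ = 3.0000  →  vx = (0.06/4)·3.0000 = 0.0450
−ω₁+ω₂+ω₃−ω₄ = -3.0000  →  vy = (0.06/4)·-3.0000 = -0.0450
−ω₁+ω₂−ω₃+ω₄ = -17.0000  →  ωz = (0.06/1.2000)·-17.0000 = -0.8500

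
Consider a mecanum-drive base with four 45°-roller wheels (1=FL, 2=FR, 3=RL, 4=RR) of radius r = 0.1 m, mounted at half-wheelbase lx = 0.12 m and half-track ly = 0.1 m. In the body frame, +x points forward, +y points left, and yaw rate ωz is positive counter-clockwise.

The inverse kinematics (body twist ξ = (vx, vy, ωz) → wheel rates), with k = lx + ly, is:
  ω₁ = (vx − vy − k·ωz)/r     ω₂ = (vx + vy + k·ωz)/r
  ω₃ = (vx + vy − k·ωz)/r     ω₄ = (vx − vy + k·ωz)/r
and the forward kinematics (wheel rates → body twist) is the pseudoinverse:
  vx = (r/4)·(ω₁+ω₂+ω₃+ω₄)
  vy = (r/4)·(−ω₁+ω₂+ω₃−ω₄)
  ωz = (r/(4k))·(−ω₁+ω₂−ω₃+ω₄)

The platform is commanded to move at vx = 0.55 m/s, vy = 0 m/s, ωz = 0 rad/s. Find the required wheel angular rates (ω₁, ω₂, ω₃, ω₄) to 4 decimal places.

(5.5000, 5.5000, 5.5000, 5.5000)

k = lx + ly = 0.12 + 0.1 = 0.2200;  k·ωz = 0.2200·0 = 0.0000
ω₁ (FL) = (vx − vy − k·ωz)/r = 0.5500/0.1 = 5.5000
ω₂ (FR) = (vx + vy + k·ωz)/r = 0.5500/0.1 = 5.5000
ω₃ (RL) = (vx + vy − k·ωz)/r = 0.5500/0.1 = 5.5000
ω₄ (RR) = (vx − vy + k·ωz)/r = 0.5500/0.1 = 5.5000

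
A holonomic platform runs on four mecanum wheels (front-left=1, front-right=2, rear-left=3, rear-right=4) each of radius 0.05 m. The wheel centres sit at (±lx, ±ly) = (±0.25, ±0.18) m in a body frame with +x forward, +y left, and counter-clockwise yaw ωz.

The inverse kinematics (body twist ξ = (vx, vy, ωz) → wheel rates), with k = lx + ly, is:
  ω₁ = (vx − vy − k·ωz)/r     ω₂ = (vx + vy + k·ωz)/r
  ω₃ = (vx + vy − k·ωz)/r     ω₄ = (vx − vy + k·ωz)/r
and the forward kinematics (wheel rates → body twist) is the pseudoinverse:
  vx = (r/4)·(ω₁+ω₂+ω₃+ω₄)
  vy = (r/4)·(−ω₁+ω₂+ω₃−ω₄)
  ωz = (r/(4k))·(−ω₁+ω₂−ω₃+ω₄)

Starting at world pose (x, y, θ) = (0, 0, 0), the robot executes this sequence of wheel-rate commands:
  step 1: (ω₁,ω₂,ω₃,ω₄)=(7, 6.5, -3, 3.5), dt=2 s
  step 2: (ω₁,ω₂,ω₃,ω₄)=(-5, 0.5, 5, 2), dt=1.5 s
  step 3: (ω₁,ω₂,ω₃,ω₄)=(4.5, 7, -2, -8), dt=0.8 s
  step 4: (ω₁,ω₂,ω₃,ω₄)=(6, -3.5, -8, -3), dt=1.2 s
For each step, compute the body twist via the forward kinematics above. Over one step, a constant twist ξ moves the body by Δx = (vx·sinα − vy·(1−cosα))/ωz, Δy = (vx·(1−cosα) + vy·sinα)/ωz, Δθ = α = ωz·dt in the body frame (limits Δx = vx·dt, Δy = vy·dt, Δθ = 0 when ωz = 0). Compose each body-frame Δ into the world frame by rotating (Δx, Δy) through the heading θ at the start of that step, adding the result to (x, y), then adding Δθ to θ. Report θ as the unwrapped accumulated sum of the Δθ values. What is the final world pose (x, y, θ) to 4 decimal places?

(0.2750, -0.1075, 0.2195)

step 1: ξ=(vx,vy,ωz)=(0.1750, -0.0875, 0.1744), dt=2.0 → body Δ=(0.3732, -0.1110, 0.3488) → world pose (0.3732, -0.1110, 0.3488)
step 2: ξ=(vx,vy,ωz)=(0.0312, 0.1062, 0.0727), dt=1.5 → body Δ=(0.0381, 0.1616, 0.1090) → world pose (0.3537, 0.0539, 0.4578)
step 3: ξ=(vx,vy,ωz)=(0.0188, 0.1063, -0.1017), dt=0.8 → body Δ=(0.0184, 0.0843, -0.0814) → world pose (0.3330, 0.1376, 0.3765)
step 4: ξ=(vx,vy,ωz)=(-0.1063, -0.1813, -0.1308), dt=1.2 → body Δ=(-0.1440, -0.2066, -0.1570) → world pose (0.2750, -0.1075, 0.2195)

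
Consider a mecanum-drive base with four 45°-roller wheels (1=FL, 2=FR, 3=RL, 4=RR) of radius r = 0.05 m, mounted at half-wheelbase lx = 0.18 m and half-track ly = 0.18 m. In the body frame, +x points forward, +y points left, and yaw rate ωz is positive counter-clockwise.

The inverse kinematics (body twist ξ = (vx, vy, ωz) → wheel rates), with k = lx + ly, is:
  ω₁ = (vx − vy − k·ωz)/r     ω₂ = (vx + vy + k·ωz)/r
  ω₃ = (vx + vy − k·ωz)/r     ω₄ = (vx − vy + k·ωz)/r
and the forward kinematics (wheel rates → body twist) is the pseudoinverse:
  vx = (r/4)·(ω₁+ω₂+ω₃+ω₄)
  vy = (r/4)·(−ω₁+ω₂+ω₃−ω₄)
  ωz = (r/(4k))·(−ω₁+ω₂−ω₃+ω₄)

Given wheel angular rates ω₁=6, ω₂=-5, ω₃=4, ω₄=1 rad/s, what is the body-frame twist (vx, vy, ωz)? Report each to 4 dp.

(0.0750, -0.1000, -0.4861)

k = lx + ly = 0.18 + 0.18 = 0.3600
ω₁+ω₂+ω₃+ω₄ = 6.0000  →  vx = (0.05/4)·6.0000 = 0.0750
−ω₁+ω₂+ω₃−ω₄ = -8.0000  →  vy = (0.05/4)·-8.0000 = -0.1000
−ω₁+ω₂−ω₃+ω₄ = -14.0000  →  ωz = (0.05/1.4400)·-14.0000 = -0.4861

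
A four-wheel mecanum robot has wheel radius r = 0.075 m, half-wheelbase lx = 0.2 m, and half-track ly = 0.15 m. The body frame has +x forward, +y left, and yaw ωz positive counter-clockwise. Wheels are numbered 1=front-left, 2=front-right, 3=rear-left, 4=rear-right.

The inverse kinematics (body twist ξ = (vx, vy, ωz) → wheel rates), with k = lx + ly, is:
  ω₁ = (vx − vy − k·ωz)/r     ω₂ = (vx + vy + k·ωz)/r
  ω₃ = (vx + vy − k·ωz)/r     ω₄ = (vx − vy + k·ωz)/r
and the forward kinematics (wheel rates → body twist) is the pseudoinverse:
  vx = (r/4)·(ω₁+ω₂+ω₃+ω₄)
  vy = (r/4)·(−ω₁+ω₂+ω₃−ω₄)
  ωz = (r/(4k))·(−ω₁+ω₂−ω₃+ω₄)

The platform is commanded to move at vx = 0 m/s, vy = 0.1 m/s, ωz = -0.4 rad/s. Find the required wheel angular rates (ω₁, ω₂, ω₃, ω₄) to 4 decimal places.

(0.5333, -0.5333, 3.2000, -3.2000)

k = lx + ly = 0.2 + 0.15 = 0.3500;  k·ωz = 0.3500·-0.4 = -0.1400
ω₁ (FL) = (vx − vy − k·ωz)/r = 0.0400/0.075 = 0.5333
ω₂ (FR) = (vx + vy + k·ωz)/r = -0.0400/0.075 = -0.5333
ω₃ (RL) = (vx + vy − k·ωz)/r = 0.2400/0.075 = 3.2000
ω₄ (RR) = (vx − vy + k·ωz)/r = -0.2400/0.075 = -3.2000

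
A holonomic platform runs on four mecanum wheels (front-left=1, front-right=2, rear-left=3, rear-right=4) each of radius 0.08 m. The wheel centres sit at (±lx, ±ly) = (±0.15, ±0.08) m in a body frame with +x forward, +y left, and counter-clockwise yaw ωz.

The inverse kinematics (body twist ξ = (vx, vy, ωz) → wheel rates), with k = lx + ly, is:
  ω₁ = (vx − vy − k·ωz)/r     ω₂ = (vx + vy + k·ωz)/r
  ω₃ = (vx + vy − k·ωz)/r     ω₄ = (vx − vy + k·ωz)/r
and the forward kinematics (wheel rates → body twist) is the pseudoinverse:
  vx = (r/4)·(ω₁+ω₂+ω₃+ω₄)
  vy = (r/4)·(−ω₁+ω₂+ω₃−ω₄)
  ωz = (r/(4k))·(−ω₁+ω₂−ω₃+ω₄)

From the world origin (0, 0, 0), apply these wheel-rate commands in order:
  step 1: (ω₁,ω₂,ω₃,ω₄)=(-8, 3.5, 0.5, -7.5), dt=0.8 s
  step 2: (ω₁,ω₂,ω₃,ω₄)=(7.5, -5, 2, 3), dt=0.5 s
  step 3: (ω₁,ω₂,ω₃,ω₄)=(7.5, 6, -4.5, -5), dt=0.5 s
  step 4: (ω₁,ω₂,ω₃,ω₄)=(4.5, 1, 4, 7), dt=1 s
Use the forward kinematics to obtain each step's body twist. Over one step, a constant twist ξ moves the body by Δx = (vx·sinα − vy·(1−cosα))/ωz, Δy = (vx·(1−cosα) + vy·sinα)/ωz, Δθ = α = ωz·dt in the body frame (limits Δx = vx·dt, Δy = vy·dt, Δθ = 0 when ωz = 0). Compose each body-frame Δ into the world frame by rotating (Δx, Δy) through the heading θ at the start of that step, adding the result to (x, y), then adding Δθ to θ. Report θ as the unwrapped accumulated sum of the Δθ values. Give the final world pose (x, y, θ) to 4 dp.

(0.1504, -0.1081, -0.3870)

step 1: ξ=(vx,vy,ωz)=(-0.2300, 0.3900, 0.3043), dt=0.8 → body Δ=(-0.2200, 0.2866, 0.2435) → world pose (-0.2200, 0.2866, 0.2435)
step 2: ξ=(vx,vy,ωz)=(0.1500, -0.2700, -1.0000), dt=0.5 → body Δ=(0.0389, -0.1478, -0.5000) → world pose (-0.1466, 0.1526, -0.2565)
step 3: ξ=(vx,vy,ωz)=(0.0800, -0.0200, -0.1739), dt=0.5 → body Δ=(0.0395, -0.0117, -0.0870) → world pose (-0.1114, 0.1312, -0.3435)
step 4: ξ=(vx,vy,ωz)=(0.3300, -0.1300, -0.0435), dt=1.0 → body Δ=(0.3271, -0.1371, -0.0435) → world pose (0.1504, -0.1081, -0.3870)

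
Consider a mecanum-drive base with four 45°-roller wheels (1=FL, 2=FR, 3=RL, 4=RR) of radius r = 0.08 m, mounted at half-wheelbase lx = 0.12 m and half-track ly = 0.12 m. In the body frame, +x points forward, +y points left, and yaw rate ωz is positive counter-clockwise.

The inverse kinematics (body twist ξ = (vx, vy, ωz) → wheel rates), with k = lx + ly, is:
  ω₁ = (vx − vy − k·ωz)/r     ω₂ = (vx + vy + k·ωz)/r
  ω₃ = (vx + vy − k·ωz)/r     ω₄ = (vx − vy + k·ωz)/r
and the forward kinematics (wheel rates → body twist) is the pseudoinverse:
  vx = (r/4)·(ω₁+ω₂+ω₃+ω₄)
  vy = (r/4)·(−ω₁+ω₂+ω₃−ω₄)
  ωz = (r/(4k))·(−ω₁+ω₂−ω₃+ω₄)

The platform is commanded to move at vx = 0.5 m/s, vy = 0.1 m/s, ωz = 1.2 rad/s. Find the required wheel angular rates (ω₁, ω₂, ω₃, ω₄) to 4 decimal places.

k = lx + ly = 0.12 + 0.12 = 0.2400;  k·ωz = 0.2400·1.2 = 0.2880
ω₁ (FL) = (vx − vy − k·ωz)/r = 0.1120/0.08 = 1.4000
ω₂ (FR) = (vx + vy + k·ωz)/r = 0.8880/0.08 = 11.1000
ω₃ (RL) = (vx + vy − k·ωz)/r = 0.3120/0.08 = 3.9000
ω₄ (RR) = (vx − vy + k·ωz)/r = 0.6880/0.08 = 8.6000

(1.4000, 11.1000, 3.9000, 8.6000)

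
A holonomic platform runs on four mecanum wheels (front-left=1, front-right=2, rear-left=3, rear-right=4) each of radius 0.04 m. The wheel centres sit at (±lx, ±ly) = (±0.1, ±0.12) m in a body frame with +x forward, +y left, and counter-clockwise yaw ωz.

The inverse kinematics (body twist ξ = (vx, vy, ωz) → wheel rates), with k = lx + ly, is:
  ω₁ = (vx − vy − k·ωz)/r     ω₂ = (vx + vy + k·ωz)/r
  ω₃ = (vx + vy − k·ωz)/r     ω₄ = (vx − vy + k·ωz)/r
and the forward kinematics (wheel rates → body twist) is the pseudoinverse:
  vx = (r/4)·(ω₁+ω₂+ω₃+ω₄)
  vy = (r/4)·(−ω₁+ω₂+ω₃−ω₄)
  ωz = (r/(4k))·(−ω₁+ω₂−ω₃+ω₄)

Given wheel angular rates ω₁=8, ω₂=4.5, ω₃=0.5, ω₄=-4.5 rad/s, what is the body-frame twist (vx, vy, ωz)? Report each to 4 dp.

(0.0850, 0.0150, -0.3864)

k = lx + ly = 0.1 + 0.12 = 0.2200
ω₁+ω₂+ω₃+ω₄ = 8.5000  →  vx = (0.04/4)·8.5000 = 0.0850
−ω₁+ω₂+ω₃−ω₄ = 1.5000  →  vy = (0.04/4)·1.5000 = 0.0150
−ω₁+ω₂−ω₃+ω₄ = -8.5000  →  ωz = (0.04/0.8800)·-8.5000 = -0.3864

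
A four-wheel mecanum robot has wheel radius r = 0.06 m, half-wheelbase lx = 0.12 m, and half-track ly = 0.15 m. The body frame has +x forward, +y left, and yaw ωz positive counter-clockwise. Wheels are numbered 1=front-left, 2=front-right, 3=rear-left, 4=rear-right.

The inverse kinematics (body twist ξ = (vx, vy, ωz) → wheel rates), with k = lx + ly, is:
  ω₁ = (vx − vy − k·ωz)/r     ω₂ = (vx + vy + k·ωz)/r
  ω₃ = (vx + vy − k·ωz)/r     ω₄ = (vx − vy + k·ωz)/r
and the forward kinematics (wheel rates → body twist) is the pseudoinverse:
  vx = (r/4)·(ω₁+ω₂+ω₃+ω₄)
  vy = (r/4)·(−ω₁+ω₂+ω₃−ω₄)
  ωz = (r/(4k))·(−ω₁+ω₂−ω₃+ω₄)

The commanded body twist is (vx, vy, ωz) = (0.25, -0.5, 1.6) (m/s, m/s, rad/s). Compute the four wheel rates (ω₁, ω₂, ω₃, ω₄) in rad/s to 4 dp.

(5.3000, 3.0333, -11.3667, 19.7000)

k = lx + ly = 0.12 + 0.15 = 0.2700;  k·ωz = 0.2700·1.6 = 0.4320
ω₁ (FL) = (vx − vy − k·ωz)/r = 0.3180/0.06 = 5.3000
ω₂ (FR) = (vx + vy + k·ωz)/r = 0.1820/0.06 = 3.0333
ω₃ (RL) = (vx + vy − k·ωz)/r = -0.6820/0.06 = -11.3667
ω₄ (RR) = (vx − vy + k·ωz)/r = 1.1820/0.06 = 19.7000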